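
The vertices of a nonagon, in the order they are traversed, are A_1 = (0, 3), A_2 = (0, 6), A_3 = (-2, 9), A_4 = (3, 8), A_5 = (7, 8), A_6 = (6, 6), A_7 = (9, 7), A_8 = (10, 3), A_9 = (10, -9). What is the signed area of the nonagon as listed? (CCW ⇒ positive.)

-107

Σ = (0) + (12) + (-43) + (-32) + (-6) + (-12) + (-43) + (-120) + (30) = -214
Signed area = Σ/2 = -107 (negative ⇒ clockwise traversal).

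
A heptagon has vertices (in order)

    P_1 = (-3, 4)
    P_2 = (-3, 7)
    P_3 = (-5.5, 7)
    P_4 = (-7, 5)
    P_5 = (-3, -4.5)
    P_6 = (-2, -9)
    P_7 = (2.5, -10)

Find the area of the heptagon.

P_1→P_2: (-3)(7) − (-3)(4) = -9
P_2→P_3: (-3)(7) − (-5.5)(7) = 17.5
P_3→P_4: (-5.5)(5) − (-7)(7) = 21.5
P_4→P_5: (-7)(-4.5) − (-3)(5) = 46.5
P_5→P_6: (-3)(-9) − (-2)(-4.5) = 18
P_6→P_7: (-2)(-10) − (2.5)(-9) = 42.5
P_7→P_1: (2.5)(4) − (-3)(-10) = -20
Σ = 117
Area = |Σ|/2 = 58.5.

58.5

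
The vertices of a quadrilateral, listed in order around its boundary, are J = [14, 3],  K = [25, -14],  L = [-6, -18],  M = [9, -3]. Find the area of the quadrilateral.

Apply Gauss's area formula: 2A = Σ (x_i·y_{i+1} − x_{i+1}·y_i), indices taken mod 4.
Cross-terms: -271, -534, 180, 69  ⇒  Σ = -556
Area = |Σ|/2 = 278.

278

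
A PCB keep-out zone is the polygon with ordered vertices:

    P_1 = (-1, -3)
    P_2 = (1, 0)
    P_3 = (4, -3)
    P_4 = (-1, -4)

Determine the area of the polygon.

Σ = (3) + (-3) + (-19) + (-1) = -20
Area = |Σ|/2 = 10.

10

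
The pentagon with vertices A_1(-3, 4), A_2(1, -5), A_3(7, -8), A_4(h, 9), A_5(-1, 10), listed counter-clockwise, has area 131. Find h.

7

The doubled signed area Σ (x_i y_{i+1} − x_{i+1} y_i) is linear in h.
With h=0 it equals 136; the coefficient of h is 18 (from the two edges through A_4).
So 18·h + 136 = 2·131 = 262 ⇒ h = 7.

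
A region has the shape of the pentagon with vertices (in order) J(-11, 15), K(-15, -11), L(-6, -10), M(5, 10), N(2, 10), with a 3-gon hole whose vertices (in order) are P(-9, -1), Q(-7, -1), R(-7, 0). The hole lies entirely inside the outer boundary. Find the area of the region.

Outer boundary:
Apply Gauss's area formula: 2A = Σ (x_i·y_{i+1} − x_{i+1}·y_i), indices taken mod 5.
Cross-terms: 346, 84, -10, 30, 140  ⇒  Σ = 590
Area = |Σ|/2 = 295.
Hole:
Cross-terms: 2, -7, 7  ⇒  Σ = 2
Area = |Σ|/2 = 1.
Net area = 295 − 1 = 294.

294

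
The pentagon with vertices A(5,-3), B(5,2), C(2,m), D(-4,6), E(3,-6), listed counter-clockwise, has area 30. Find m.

The doubled signed area Σ (x_i y_{i+1} − x_{i+1} y_i) is linear in m.
With m=0 it equals 60; the coefficient of m is 9 (from the two edges through C).
So 9·m + 60 = 2·30 = 60 ⇒ m = 0.

0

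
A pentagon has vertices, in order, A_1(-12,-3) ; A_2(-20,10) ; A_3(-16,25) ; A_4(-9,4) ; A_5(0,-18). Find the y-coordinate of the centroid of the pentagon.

Apply Gauss's area formula. First the cross-terms c_i = x_i·y_{i+1} − x_{i+1}·y_i:
  -180, -340, 161, 162, -216  ⇒  2A = -413, A = -206.5.
Then Σ (y_i + y_{i+1})·c_i = -6223, so ȳ = -6223 / (6·(-206.5)) = 889/177.

889/177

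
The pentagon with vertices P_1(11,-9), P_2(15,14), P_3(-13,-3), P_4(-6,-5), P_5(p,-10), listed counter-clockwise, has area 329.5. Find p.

-4

Write out the shoelace sum; only the two edges meeting at P_5 involve p:
2·Area = [((-6)·(-10) − p·(-5)) + (p·(-9) − 11·(-10))] + 473
       = -4·p + 643 = 659
⇒ p = -4.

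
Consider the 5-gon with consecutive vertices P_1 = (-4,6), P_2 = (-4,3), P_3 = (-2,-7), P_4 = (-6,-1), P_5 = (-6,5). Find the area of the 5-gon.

23

Apply the surveyor's formula: 2A = Σ (x_i·y_{i+1} − x_{i+1}·y_i), indices taken mod 5.
Cross-terms: 12, 34, -40, -36, -16  ⇒  Σ = -46
Area = |Σ|/2 = 23.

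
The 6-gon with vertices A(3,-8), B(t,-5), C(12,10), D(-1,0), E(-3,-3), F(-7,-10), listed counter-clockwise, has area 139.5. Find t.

7

The doubled signed area Σ (x_i y_{i+1} − x_{i+1} y_i) is linear in t.
With t=0 it equals 153; the coefficient of t is 18 (from the two edges through B).
So 18·t + 153 = 2·139.5 = 279 ⇒ t = 7.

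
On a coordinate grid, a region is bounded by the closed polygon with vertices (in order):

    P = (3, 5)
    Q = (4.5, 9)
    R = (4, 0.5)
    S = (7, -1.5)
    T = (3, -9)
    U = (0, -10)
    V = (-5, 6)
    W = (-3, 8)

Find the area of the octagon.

119.125

Apply Gauss's area formula: 2A = Σ (x_i·y_{i+1} − x_{i+1}·y_i), indices taken mod 8.
Σ = (4.5) + (-33.75) + (-9.5) + (-58.5) + (-30) + (-50) + (-22) + (-39) = -238.25
Area = |Σ|/2 = 119.125.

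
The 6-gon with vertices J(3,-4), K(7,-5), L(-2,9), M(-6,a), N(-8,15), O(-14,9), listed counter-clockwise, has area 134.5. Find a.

12

The doubled signed area Σ (x_i y_{i+1} − x_{i+1} y_i) is linear in a.
With a=0 it equals 197; the coefficient of a is 6 (from the two edges through M).
So 6·a + 197 = 2·134.5 = 269 ⇒ a = 12.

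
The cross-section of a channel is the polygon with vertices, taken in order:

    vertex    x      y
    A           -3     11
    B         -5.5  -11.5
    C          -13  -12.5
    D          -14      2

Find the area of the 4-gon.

A→B: (-3)(-11.5) − (-5.5)(11) = 95
B→C: (-5.5)(-12.5) − (-13)(-11.5) = -80.75
C→D: (-13)(2) − (-14)(-12.5) = -201
D→A: (-14)(11) − (-3)(2) = -148
Σ = -334.75
Area = |Σ|/2 = 167.375.

167.375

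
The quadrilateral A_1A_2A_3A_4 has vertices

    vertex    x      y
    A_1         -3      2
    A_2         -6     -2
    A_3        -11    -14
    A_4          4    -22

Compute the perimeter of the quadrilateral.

60

|A_1A_2| = √((-3)² + (-4)²) = √25 = 5
|A_2A_3| = √((-5)² + (-12)²) = √169 = 13
|A_3A_4| = √((15)² + (-8)²) = √289 = 17
|A_4A_1| = √((-7)² + (24)²) = √625 = 25
Perimeter = 5 + 13 + 17 + 25 = 60.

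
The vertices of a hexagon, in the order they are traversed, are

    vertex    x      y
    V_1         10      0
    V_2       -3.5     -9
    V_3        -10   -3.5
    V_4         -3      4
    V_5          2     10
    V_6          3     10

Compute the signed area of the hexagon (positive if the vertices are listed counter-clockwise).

Apply Gauss's area formula: 2A = Σ (x_i·y_{i+1} − x_{i+1}·y_i), indices taken mod 6.
Σ = (-90) + (-77.75) + (-50.5) + (-38) + (-10) + (-100) = -366.25
Signed area = Σ/2 = -183.125 (negative ⇒ clockwise traversal).

-183.125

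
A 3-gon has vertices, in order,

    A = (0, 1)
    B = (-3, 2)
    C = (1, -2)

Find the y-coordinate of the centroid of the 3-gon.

1/3

Apply the shoelace (surveyor's) formula. First the cross-terms c_i = x_i·y_{i+1} − x_{i+1}·y_i:
  3, 4, 1  ⇒  2A = 8, A = 4.
Then Σ (y_i + y_{i+1})·c_i = 8, so ȳ = 8 / (6·4) = 1/3.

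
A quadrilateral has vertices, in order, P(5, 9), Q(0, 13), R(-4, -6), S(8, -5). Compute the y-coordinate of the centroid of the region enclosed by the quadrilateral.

239/141

Apply the surveyor's formula. First the cross-terms c_i = x_i·y_{i+1} − x_{i+1}·y_i:
  65, 52, 68, 97  ⇒  2A = 282, A = 141.
Then Σ (y_i + y_{i+1})·c_i = 1434, so ȳ = 1434 / (6·141) = 239/141.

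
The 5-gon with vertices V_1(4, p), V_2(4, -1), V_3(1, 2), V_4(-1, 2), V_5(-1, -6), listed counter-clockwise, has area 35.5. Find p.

The doubled signed area Σ (x_i y_{i+1} − x_{i+1} y_i) is linear in p.
With p=0 it equals 41; the coefficient of p is -5 (from the two edges through V_1).
So -5·p + 41 = 2·35.5 = 71 ⇒ p = -6.

-6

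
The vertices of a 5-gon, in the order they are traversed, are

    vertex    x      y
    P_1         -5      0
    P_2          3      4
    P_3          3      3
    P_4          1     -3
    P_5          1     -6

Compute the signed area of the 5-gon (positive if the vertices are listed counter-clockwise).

-34

Apply Gauss's area formula: 2A = Σ (x_i·y_{i+1} − x_{i+1}·y_i), indices taken mod 5.
Cross-terms: -20, -3, -12, -3, -30  ⇒  Σ = -68
Signed area = Σ/2 = -34 (negative ⇒ clockwise traversal).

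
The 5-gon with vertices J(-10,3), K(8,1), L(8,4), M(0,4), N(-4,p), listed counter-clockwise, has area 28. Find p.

Write out the shoelace sum; only the two edges meeting at N involve p:
2·Area = [(0·p − (-4)·4) + ((-4)·3 − (-10)·p)] + 22
       = 10·p + 26 = 56
⇒ p = 3.

3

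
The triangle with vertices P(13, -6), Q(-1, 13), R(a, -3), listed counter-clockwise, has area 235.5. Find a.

The doubled signed area Σ (x_i y_{i+1} − x_{i+1} y_i) is linear in a.
With a=0 it equals 205; the coefficient of a is -19 (from the two edges through R).
So -19·a + 205 = 2·235.5 = 471 ⇒ a = -14.

-14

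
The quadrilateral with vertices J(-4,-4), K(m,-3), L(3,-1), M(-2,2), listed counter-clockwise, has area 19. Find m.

-1

The doubled signed area Σ (x_i y_{i+1} − x_{i+1} y_i) is linear in m.
With m=0 it equals 41; the coefficient of m is 3 (from the two edges through K).
So 3·m + 41 = 2·19 = 38 ⇒ m = -1.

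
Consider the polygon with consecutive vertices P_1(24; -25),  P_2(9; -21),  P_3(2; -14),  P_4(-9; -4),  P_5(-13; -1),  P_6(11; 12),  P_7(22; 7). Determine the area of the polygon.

Apply Gauss's area formula: 2A = Σ (x_i·y_{i+1} − x_{i+1}·y_i), indices taken mod 7.
Σ = (-279) + (-84) + (-134) + (-43) + (-145) + (-187) + (-718) = -1590
Area = |Σ|/2 = 795.

795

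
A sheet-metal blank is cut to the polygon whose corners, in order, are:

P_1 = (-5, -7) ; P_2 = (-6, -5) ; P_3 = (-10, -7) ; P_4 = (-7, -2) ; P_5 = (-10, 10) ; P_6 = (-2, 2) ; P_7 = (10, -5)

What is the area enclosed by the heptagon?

124.5

Cross-terms: -17, -8, -29, -90, 0, -10, -95  ⇒  Σ = -249
Area = |Σ|/2 = 124.5.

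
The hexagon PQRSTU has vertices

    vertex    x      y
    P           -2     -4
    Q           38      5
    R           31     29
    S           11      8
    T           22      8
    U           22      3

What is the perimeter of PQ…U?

136

|PQ| = √((40)² + (9)²) = √1681 = 41
|QR| = √((-7)² + (24)²) = √625 = 25
|RS| = √((-20)² + (-21)²) = √841 = 29
|ST| = √((11)² + (0)²) = √121 = 11
|TU| = √((0)² + (-5)²) = √25 = 5
|UP| = √((-24)² + (-7)²) = √625 = 25
Perimeter = 41 + 25 + 29 + 11 + 5 + 25 = 136.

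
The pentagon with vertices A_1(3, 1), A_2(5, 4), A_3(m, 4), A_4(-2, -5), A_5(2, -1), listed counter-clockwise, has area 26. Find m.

0

The doubled signed area Σ (x_i y_{i+1} − x_{i+1} y_i) is linear in m.
With m=0 it equals 52; the coefficient of m is -9 (from the two edges through A_3).
So -9·m + 52 = 2·26 = 52 ⇒ m = 0.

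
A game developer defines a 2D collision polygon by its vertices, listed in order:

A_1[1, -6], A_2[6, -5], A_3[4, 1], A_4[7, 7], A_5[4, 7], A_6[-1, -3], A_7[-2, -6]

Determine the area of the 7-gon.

Apply the shoelace (surveyor's) formula: 2A = Σ (x_i·y_{i+1} − x_{i+1}·y_i), indices taken mod 7.
Σ = (31) + (26) + (21) + (21) + (-5) + (0) + (18) = 112
Area = |Σ|/2 = 56.

56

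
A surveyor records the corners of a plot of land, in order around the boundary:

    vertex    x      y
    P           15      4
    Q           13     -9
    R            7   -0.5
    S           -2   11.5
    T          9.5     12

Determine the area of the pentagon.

Apply the surveyor's formula: 2A = Σ (x_i·y_{i+1} − x_{i+1}·y_i), indices taken mod 5.
Cross-terms: -187, 56.5, 79.5, -133.25, -142  ⇒  Σ = -326.25
Area = |Σ|/2 = 163.125.

163.125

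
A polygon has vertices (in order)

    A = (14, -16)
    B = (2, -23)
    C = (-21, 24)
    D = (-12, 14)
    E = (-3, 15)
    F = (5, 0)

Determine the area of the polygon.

A→B: (14)(-23) − (2)(-16) = -290
B→C: (2)(24) − (-21)(-23) = -435
C→D: (-21)(14) − (-12)(24) = -6
D→E: (-12)(15) − (-3)(14) = -138
E→F: (-3)(0) − (5)(15) = -75
F→A: (5)(-16) − (14)(0) = -80
Σ = -1024
Area = |Σ|/2 = 512.

512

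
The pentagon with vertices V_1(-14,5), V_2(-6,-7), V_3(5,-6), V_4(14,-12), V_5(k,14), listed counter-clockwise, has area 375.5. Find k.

The doubled signed area Σ (x_i y_{i+1} − x_{i+1} y_i) is linear in k.
With k=0 it equals 615; the coefficient of k is 17 (from the two edges through V_5).
So 17·k + 615 = 2·375.5 = 751 ⇒ k = 8.

8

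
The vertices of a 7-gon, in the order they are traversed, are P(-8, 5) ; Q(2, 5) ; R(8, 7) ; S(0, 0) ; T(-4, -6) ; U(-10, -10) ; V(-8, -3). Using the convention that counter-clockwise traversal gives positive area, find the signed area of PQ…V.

Σ = (-50) + (-26) + (0) + (0) + (-20) + (-50) + (-64) = -210
Signed area = Σ/2 = -105 (negative ⇒ clockwise traversal).

-105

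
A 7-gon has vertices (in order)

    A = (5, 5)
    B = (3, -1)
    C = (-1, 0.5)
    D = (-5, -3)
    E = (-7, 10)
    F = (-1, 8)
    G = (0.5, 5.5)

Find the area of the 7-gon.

Σ = (-20) + (0.5) + (5.5) + (-71) + (-46) + (-9.5) + (-25) = -165.5
Area = |Σ|/2 = 82.75.

82.75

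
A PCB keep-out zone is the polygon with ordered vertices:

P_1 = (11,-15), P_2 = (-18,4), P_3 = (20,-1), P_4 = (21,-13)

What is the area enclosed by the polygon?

Cross-terms: -226, -62, -239, -172  ⇒  Σ = -699
Area = |Σ|/2 = 349.5.

349.5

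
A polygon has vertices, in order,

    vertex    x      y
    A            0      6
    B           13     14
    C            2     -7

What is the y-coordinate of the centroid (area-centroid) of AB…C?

Apply Gauss's area formula. First the cross-terms c_i = x_i·y_{i+1} − x_{i+1}·y_i:
  -78, -119, 12  ⇒  2A = -185, A = -92.5.
Then Σ (y_i + y_{i+1})·c_i = -2405, so ȳ = -2405 / (6·(-92.5)) = 13/3.

13/3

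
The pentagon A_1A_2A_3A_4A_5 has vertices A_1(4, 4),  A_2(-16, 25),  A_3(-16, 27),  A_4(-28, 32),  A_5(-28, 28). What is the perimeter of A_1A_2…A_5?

88

|A_1A_2| = √((-20)² + (21)²) = √841 = 29
|A_2A_3| = √((0)² + (2)²) = √4 = 2
|A_3A_4| = √((-12)² + (5)²) = √169 = 13
|A_4A_5| = √((0)² + (-4)²) = √16 = 4
|A_5A_1| = √((32)² + (-24)²) = √1600 = 40
Perimeter = 29 + 2 + 13 + 4 + 40 = 88.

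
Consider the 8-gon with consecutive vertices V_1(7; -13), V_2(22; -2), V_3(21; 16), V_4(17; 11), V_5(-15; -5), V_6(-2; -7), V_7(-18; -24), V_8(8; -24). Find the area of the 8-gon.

Apply Gauss's area formula: 2A = Σ (x_i·y_{i+1} − x_{i+1}·y_i), indices taken mod 8.
Σ = (272) + (394) + (-41) + (80) + (95) + (-78) + (624) + (64) = 1410
Area = |Σ|/2 = 705.

705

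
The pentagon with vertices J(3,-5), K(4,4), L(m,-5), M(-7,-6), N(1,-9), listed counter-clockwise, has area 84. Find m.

The doubled signed area Σ (x_i y_{i+1} − x_{i+1} y_i) is linear in m.
With m=0 it equals 68; the coefficient of m is -10 (from the two edges through L).
So -10·m + 68 = 2·84 = 168 ⇒ m = -10.

-10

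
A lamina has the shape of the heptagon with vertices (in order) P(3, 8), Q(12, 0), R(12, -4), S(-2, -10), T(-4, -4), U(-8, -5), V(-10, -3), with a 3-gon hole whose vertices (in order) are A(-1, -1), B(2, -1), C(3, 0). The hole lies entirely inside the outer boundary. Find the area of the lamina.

Outer boundary:
Σ = (-96) + (-48) + (-128) + (-32) + (-12) + (-26) + (-71) = -413
Area = |Σ|/2 = 206.5.
Hole:
Apply the shoelace formula: 2A = Σ (x_i·y_{i+1} − x_{i+1}·y_i), indices taken mod 3.
Cross-terms: 3, 3, -3  ⇒  Σ = 3
Area = |Σ|/2 = 1.5.
Net area = 206.5 − 1.5 = 205.

205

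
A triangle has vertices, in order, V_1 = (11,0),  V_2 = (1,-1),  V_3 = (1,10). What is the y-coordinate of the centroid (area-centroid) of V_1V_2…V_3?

3

Apply the shoelace (surveyor's) formula. First the cross-terms c_i = x_i·y_{i+1} − x_{i+1}·y_i:
  -11, 11, -110  ⇒  2A = -110, A = -55.
Then Σ (y_i + y_{i+1})·c_i = -990, so ȳ = -990 / (6·(-55)) = 3.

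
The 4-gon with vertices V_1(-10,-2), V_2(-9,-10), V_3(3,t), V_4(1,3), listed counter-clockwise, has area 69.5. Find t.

Write out the shoelace sum; only the two edges meeting at V_3 involve t:
2·Area = [((-9)·t − 3·(-10)) + (3·3 − 1·t)] + 110
       = -10·t + 149 = 139
⇒ t = 1.

1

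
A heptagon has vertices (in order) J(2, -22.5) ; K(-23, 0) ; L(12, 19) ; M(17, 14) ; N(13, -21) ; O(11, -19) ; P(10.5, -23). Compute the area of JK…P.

954.125

Σ = (-517.5) + (-437) + (-155) + (-539) + (-16) + (-53.5) + (-190.25) = -1908.25
Area = |Σ|/2 = 954.125.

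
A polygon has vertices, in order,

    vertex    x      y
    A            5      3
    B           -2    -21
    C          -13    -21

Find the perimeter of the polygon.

|AB| = √((-7)² + (-24)²) = √625 = 25
|BC| = √((-11)² + (0)²) = √121 = 11
|CA| = √((18)² + (24)²) = √900 = 30
Perimeter = 25 + 11 + 30 = 66.

66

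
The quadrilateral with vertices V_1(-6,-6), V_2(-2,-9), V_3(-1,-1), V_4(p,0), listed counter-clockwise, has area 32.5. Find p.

-6

The doubled signed area Σ (x_i y_{i+1} − x_{i+1} y_i) is linear in p.
With p=0 it equals 35; the coefficient of p is -5 (from the two edges through V_4).
So -5·p + 35 = 2·32.5 = 65 ⇒ p = -6.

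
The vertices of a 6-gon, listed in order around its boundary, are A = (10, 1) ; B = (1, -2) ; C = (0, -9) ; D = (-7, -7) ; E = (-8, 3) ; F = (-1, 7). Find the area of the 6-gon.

Apply the surveyor's formula: 2A = Σ (x_i·y_{i+1} − x_{i+1}·y_i), indices taken mod 6.
A→B: (10)(-2) − (1)(1) = -21
B→C: (1)(-9) − (0)(-2) = -9
C→D: (0)(-7) − (-7)(-9) = -63
D→E: (-7)(3) − (-8)(-7) = -77
E→F: (-8)(7) − (-1)(3) = -53
F→A: (-1)(1) − (10)(7) = -71
Σ = -294
Area = |Σ|/2 = 147.

147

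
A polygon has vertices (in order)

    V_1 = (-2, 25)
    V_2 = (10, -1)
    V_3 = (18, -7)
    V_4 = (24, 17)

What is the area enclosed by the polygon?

Apply the surveyor's formula: 2A = Σ (x_i·y_{i+1} − x_{i+1}·y_i), indices taken mod 4.
Σ = (-248) + (-52) + (474) + (634) = 808
Area = |Σ|/2 = 404.

404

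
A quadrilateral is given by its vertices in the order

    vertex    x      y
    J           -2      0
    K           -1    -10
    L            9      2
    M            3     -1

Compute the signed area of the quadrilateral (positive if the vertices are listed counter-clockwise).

45.5

Apply the shoelace (surveyor's) formula: 2A = Σ (x_i·y_{i+1} − x_{i+1}·y_i), indices taken mod 4.
Cross-terms: 20, 88, -15, -2  ⇒  Σ = 91
Signed area = Σ/2 = 45.5 (positive ⇒ counter-clockwise traversal).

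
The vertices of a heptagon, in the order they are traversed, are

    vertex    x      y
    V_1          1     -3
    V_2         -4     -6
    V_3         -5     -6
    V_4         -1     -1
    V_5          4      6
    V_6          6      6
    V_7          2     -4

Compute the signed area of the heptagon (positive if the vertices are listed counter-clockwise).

Apply Gauss's area formula: 2A = Σ (x_i·y_{i+1} − x_{i+1}·y_i), indices taken mod 7.
Cross-terms: -18, -6, -1, -2, -12, -36, -2  ⇒  Σ = -77
Signed area = Σ/2 = -38.5 (negative ⇒ clockwise traversal).

-38.5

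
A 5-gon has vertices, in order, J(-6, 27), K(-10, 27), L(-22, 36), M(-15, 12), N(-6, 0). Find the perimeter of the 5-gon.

86

|JK| = √((-4)² + (0)²) = √16 = 4
|KL| = √((-12)² + (9)²) = √225 = 15
|LM| = √((7)² + (-24)²) = √625 = 25
|MN| = √((9)² + (-12)²) = √225 = 15
|NJ| = √((0)² + (27)²) = √729 = 27
Perimeter = 4 + 15 + 25 + 15 + 27 = 86.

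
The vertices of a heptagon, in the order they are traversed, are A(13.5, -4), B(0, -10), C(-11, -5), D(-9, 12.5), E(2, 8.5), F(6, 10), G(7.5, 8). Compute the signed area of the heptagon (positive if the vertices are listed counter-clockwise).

A→B: (13.5)(-10) − (0)(-4) = -135
B→C: (0)(-5) − (-11)(-10) = -110
C→D: (-11)(12.5) − (-9)(-5) = -182.5
D→E: (-9)(8.5) − (2)(12.5) = -101.5
E→F: (2)(10) − (6)(8.5) = -31
F→G: (6)(8) − (7.5)(10) = -27
G→A: (7.5)(-4) − (13.5)(8) = -138
Σ = -725
Signed area = Σ/2 = -362.5 (negative ⇒ clockwise traversal).

-362.5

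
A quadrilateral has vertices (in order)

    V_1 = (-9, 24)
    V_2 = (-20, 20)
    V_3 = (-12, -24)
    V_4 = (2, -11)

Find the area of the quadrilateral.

Σ = (300) + (720) + (180) + (-51) = 1149
Area = |Σ|/2 = 574.5.

574.5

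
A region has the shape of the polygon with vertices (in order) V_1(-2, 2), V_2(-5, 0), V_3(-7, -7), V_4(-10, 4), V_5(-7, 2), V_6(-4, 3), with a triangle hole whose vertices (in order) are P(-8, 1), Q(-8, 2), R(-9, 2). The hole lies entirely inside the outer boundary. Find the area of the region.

Outer boundary:
Apply Gauss's area formula: 2A = Σ (x_i·y_{i+1} − x_{i+1}·y_i), indices taken mod 6.
Cross-terms: 10, 35, -98, 8, -13, -2  ⇒  Σ = -60
Area = |Σ|/2 = 30.
Hole:
Apply Gauss's area formula: 2A = Σ (x_i·y_{i+1} − x_{i+1}·y_i), indices taken mod 3.
Σ = (-8) + (2) + (7) = 1
Area = |Σ|/2 = 0.5.
Net area = 30 − 0.5 = 29.5.

29.5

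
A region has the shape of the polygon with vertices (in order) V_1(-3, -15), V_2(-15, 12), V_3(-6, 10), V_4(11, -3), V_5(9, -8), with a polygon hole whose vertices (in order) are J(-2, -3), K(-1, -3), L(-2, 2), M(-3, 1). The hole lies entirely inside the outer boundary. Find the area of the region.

320.5

Outer boundary:
Cross-terms: -261, -78, -92, -61, -159  ⇒  Σ = -651
Area = |Σ|/2 = 325.5.
Hole:
Cross-terms: 3, -8, 4, 11  ⇒  Σ = 10
Area = |Σ|/2 = 5.
Net area = 325.5 − 5 = 320.5.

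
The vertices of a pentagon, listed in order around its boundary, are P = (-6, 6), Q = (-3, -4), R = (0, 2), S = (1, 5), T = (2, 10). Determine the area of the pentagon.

Apply Gauss's area formula: 2A = Σ (x_i·y_{i+1} − x_{i+1}·y_i), indices taken mod 5.
P→Q: (-6)(-4) − (-3)(6) = 42
Q→R: (-3)(2) − (0)(-4) = -6
R→S: (0)(5) − (1)(2) = -2
S→T: (1)(10) − (2)(5) = 0
T→P: (2)(6) − (-6)(10) = 72
Σ = 106
Area = |Σ|/2 = 53.

53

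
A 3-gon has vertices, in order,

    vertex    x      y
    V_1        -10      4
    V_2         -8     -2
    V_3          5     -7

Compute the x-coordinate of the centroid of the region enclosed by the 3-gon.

-13/3

Apply the surveyor's formula. First the cross-terms c_i = x_i·y_{i+1} − x_{i+1}·y_i:
  52, 66, -50  ⇒  2A = 68, A = 34.
Then Σ (x_i + x_{i+1})·c_i = -884, so x̄ = -884 / (6·34) = -13/3.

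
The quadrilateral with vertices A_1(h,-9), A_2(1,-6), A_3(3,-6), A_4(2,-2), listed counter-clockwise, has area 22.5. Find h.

-9

The doubled signed area Σ (x_i y_{i+1} − x_{i+1} y_i) is linear in h.
With h=0 it equals 9; the coefficient of h is -4 (from the two edges through A_1).
So -4·h + 9 = 2·22.5 = 45 ⇒ h = -9.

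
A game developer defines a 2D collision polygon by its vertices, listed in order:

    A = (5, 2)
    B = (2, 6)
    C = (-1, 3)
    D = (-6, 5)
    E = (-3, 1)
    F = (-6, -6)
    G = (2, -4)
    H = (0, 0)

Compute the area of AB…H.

Apply the shoelace (surveyor's) formula: 2A = Σ (x_i·y_{i+1} − x_{i+1}·y_i), indices taken mod 8.
A→B: (5)(6) − (2)(2) = 26
B→C: (2)(3) − (-1)(6) = 12
C→D: (-1)(5) − (-6)(3) = 13
D→E: (-6)(1) − (-3)(5) = 9
E→F: (-3)(-6) − (-6)(1) = 24
F→G: (-6)(-4) − (2)(-6) = 36
G→H: (2)(0) − (0)(-4) = 0
H→A: (0)(2) − (5)(0) = 0
Σ = 120
Area = |Σ|/2 = 60.

60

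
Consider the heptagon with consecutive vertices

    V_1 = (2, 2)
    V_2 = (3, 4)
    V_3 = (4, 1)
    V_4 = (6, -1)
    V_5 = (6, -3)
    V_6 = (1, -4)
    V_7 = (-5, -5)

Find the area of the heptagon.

39.5

Apply the surveyor's formula: 2A = Σ (x_i·y_{i+1} − x_{i+1}·y_i), indices taken mod 7.
Σ = (2) + (-13) + (-10) + (-12) + (-21) + (-25) + (0) = -79
Area = |Σ|/2 = 39.5.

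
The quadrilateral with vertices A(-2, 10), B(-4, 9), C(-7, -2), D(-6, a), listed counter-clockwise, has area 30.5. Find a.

Write out the shoelace sum; only the two edges meeting at D involve a:
2·Area = [((-7)·a − (-6)·(-2)) + ((-6)·10 − (-2)·a)] + 93
       = -5·a + 21 = 61
⇒ a = -8.

-8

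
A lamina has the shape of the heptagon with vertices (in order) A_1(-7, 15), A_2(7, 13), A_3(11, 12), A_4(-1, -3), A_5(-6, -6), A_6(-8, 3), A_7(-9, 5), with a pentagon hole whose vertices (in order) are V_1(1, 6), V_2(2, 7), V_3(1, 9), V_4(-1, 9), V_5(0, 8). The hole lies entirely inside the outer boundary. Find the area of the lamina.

229.5

Outer boundary:
Apply the surveyor's formula: 2A = Σ (x_i·y_{i+1} − x_{i+1}·y_i), indices taken mod 7.
Cross-terms: -196, -59, -21, -12, -66, -13, -100  ⇒  Σ = -467
Area = |Σ|/2 = 233.5.
Hole:
Apply the shoelace formula: 2A = Σ (x_i·y_{i+1} − x_{i+1}·y_i), indices taken mod 5.
Σ = (-5) + (11) + (18) + (-8) + (-8) = 8
Area = |Σ|/2 = 4.
Net area = 233.5 − 4 = 229.5.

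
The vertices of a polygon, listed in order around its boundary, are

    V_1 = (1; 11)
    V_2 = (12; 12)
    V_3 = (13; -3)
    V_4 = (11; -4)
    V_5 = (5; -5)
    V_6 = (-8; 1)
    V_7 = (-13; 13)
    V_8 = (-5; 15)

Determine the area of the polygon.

346

Apply the shoelace formula: 2A = Σ (x_i·y_{i+1} − x_{i+1}·y_i), indices taken mod 8.
Σ = (-120) + (-192) + (-19) + (-35) + (-35) + (-91) + (-130) + (-70) = -692
Area = |Σ|/2 = 346.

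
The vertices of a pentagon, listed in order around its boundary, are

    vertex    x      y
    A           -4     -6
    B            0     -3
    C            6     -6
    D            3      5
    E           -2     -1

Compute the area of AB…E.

46.5

Apply Gauss's area formula: 2A = Σ (x_i·y_{i+1} − x_{i+1}·y_i), indices taken mod 5.
Σ = (12) + (18) + (48) + (7) + (8) = 93
Area = |Σ|/2 = 46.5.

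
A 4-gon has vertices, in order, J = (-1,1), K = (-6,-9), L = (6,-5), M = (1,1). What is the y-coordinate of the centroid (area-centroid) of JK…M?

-167/42

Apply the shoelace (surveyor's) formula. First the cross-terms c_i = x_i·y_{i+1} − x_{i+1}·y_i:
  15, 84, 11, 2  ⇒  2A = 112, A = 56.
Then Σ (y_i + y_{i+1})·c_i = -1336, so ȳ = -1336 / (6·56) = -167/42.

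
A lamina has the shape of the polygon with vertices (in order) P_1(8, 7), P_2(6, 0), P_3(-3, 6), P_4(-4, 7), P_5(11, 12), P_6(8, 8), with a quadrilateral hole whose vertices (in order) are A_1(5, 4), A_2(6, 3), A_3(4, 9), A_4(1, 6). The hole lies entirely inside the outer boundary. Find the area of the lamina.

61

Outer boundary:
Σ = (-42) + (36) + (3) + (-125) + (-8) + (-8) = -144
Area = |Σ|/2 = 72.
Hole:
Apply Gauss's area formula: 2A = Σ (x_i·y_{i+1} − x_{i+1}·y_i), indices taken mod 4.
Σ = (-9) + (42) + (15) + (-26) = 22
Area = |Σ|/2 = 11.
Net area = 72 − 11 = 61.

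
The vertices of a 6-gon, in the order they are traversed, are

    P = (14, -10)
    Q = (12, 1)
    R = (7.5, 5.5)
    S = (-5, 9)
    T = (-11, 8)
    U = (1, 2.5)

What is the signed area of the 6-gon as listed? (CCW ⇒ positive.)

Apply Gauss's area formula: 2A = Σ (x_i·y_{i+1} − x_{i+1}·y_i), indices taken mod 6.
Σ = (134) + (58.5) + (95) + (59) + (-35.5) + (-45) = 266
Signed area = Σ/2 = 133 (positive ⇒ counter-clockwise traversal).

133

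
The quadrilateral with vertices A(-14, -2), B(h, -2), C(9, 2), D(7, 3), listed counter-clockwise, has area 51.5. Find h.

The doubled signed area Σ (x_i y_{i+1} − x_{i+1} y_i) is linear in h.
With h=0 it equals 87; the coefficient of h is 4 (from the two edges through B).
So 4·h + 87 = 2·51.5 = 103 ⇒ h = 4.

4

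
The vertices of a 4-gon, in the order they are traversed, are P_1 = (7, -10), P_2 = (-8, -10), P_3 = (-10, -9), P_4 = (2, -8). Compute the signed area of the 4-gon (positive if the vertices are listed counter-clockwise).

Apply Gauss's area formula: 2A = Σ (x_i·y_{i+1} − x_{i+1}·y_i), indices taken mod 4.
Σ = (-150) + (-28) + (98) + (36) = -44
Signed area = Σ/2 = -22 (negative ⇒ clockwise traversal).

-22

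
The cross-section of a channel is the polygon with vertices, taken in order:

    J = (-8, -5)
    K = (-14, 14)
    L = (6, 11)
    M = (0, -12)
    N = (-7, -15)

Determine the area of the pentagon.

Σ = (-182) + (-238) + (-72) + (-84) + (-85) = -661
Area = |Σ|/2 = 330.5.

330.5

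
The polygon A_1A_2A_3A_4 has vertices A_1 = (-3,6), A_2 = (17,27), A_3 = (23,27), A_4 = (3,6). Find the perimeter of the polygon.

70

|A_1A_2| = √((20)² + (21)²) = √841 = 29
|A_2A_3| = √((6)² + (0)²) = √36 = 6
|A_3A_4| = √((-20)² + (-21)²) = √841 = 29
|A_4A_1| = √((-6)² + (0)²) = √36 = 6
Perimeter = 29 + 6 + 29 + 6 = 70.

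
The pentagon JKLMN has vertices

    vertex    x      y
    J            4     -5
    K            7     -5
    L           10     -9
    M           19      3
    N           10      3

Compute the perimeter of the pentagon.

|JK| = √((3)² + (0)²) = √9 = 3
|KL| = √((3)² + (-4)²) = √25 = 5
|LM| = √((9)² + (12)²) = √225 = 15
|MN| = √((-9)² + (0)²) = √81 = 9
|NJ| = √((-6)² + (-8)²) = √100 = 10
Perimeter = 3 + 5 + 15 + 9 + 10 = 42.

42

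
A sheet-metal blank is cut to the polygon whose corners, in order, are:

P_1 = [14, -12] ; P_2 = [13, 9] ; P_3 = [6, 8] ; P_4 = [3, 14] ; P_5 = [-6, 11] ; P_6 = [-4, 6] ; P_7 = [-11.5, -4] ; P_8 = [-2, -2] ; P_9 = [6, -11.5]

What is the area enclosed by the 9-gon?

P_1→P_2: (14)(9) − (13)(-12) = 282
P_2→P_3: (13)(8) − (6)(9) = 50
P_3→P_4: (6)(14) − (3)(8) = 60
P_4→P_5: (3)(11) − (-6)(14) = 117
P_5→P_6: (-6)(6) − (-4)(11) = 8
P_6→P_7: (-4)(-4) − (-11.5)(6) = 85
P_7→P_8: (-11.5)(-2) − (-2)(-4) = 15
P_8→P_9: (-2)(-11.5) − (6)(-2) = 35
P_9→P_1: (6)(-12) − (14)(-11.5) = 89
Σ = 741
Area = |Σ|/2 = 370.5.

370.5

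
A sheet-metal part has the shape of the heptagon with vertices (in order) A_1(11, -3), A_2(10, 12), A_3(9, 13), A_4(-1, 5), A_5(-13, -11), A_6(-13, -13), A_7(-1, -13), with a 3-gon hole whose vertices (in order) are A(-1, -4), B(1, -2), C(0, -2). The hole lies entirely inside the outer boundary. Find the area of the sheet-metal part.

Outer boundary:
Σ = (162) + (22) + (58) + (76) + (26) + (156) + (146) = 646
Area = |Σ|/2 = 323.
Hole:
Apply the shoelace (surveyor's) formula: 2A = Σ (x_i·y_{i+1} − x_{i+1}·y_i), indices taken mod 3.
Cross-terms: 6, -2, -2  ⇒  Σ = 2
Area = |Σ|/2 = 1.
Net area = 323 − 1 = 322.

322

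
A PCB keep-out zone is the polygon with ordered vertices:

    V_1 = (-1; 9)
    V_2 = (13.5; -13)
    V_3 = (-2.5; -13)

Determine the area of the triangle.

Apply the shoelace formula: 2A = Σ (x_i·y_{i+1} − x_{i+1}·y_i), indices taken mod 3.
V_1→V_2: (-1)(-13) − (13.5)(9) = -108.5
V_2→V_3: (13.5)(-13) − (-2.5)(-13) = -208
V_3→V_1: (-2.5)(9) − (-1)(-13) = -35.5
Σ = -352
Area = |Σ|/2 = 176.

176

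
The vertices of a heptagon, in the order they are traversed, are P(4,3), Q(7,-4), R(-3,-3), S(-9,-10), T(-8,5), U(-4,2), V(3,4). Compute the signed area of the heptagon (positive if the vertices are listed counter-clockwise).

Apply the surveyor's formula: 2A = Σ (x_i·y_{i+1} − x_{i+1}·y_i), indices taken mod 7.
Cross-terms: -37, -33, 3, -125, 4, -22, -7  ⇒  Σ = -217
Signed area = Σ/2 = -108.5 (negative ⇒ clockwise traversal).

-108.5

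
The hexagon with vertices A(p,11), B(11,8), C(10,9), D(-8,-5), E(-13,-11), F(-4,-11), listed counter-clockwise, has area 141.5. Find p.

15

Write out the shoelace sum; only the two edges meeting at A involve p:
2·Area = [((-4)·11 − p·(-11)) + (p·8 − 11·11)] + 163
       = 19·p + -2 = 283
⇒ p = 15.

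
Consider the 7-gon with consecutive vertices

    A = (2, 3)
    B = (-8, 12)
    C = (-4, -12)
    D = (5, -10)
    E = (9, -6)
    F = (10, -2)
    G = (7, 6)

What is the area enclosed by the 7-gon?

238.5

Apply the shoelace (surveyor's) formula: 2A = Σ (x_i·y_{i+1} − x_{i+1}·y_i), indices taken mod 7.
Σ = (48) + (144) + (100) + (60) + (42) + (74) + (9) = 477
Area = |Σ|/2 = 238.5.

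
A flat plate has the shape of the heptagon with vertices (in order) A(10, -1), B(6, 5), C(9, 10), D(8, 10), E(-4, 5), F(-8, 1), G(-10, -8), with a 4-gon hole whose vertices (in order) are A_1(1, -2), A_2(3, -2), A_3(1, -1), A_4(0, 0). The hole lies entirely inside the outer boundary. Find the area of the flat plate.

Outer boundary:
Apply Gauss's area formula: 2A = Σ (x_i·y_{i+1} − x_{i+1}·y_i), indices taken mod 7.
Σ = (56) + (15) + (10) + (80) + (36) + (74) + (90) = 361
Area = |Σ|/2 = 180.5.
Hole:
Σ = (4) + (-1) + (0) + (0) = 3
Area = |Σ|/2 = 1.5.
Net area = 180.5 − 1.5 = 179.

179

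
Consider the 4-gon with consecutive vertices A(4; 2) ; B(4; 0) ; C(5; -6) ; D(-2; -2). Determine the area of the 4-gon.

Apply Gauss's area formula: 2A = Σ (x_i·y_{i+1} − x_{i+1}·y_i), indices taken mod 4.
A→B: (4)(0) − (4)(2) = -8
B→C: (4)(-6) − (5)(0) = -24
C→D: (5)(-2) − (-2)(-6) = -22
D→A: (-2)(2) − (4)(-2) = 4
Σ = -50
Area = |Σ|/2 = 25.

25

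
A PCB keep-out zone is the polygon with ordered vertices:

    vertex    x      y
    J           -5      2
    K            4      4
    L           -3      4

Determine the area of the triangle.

7

Cross-terms: -28, 28, 14  ⇒  Σ = 14
Area = |Σ|/2 = 7.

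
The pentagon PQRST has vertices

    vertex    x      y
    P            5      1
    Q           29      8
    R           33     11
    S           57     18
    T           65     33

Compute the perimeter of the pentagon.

140

|PQ| = √((24)² + (7)²) = √625 = 25
|QR| = √((4)² + (3)²) = √25 = 5
|RS| = √((24)² + (7)²) = √625 = 25
|ST| = √((8)² + (15)²) = √289 = 17
|TP| = √((-60)² + (-32)²) = √4624 = 68
Perimeter = 25 + 5 + 25 + 17 + 68 = 140.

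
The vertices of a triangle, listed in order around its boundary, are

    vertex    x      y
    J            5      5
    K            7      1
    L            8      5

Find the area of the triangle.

6

Apply the surveyor's formula: 2A = Σ (x_i·y_{i+1} − x_{i+1}·y_i), indices taken mod 3.
J→K: (5)(1) − (7)(5) = -30
K→L: (7)(5) − (8)(1) = 27
L→J: (8)(5) − (5)(5) = 15
Σ = 12
Area = |Σ|/2 = 6.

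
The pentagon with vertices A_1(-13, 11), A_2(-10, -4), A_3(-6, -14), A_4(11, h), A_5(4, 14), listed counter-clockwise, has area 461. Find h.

Write out the shoelace sum; only the two edges meeting at A_4 involve h:
2·Area = [((-6)·h − 11·(-14)) + (11·14 − 4·h)] + 504
       = -10·h + 812 = 922
⇒ h = -11.

-11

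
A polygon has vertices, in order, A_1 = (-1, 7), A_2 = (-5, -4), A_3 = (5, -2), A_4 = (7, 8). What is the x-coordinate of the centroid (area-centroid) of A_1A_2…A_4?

1.4

Apply Gauss's area formula. First the cross-terms c_i = x_i·y_{i+1} − x_{i+1}·y_i:
  39, 30, 54, 57  ⇒  2A = 180, A = 90.
Then Σ (x_i + x_{i+1})·c_i = 756, so x̄ = 756 / (6·90) = 1.4.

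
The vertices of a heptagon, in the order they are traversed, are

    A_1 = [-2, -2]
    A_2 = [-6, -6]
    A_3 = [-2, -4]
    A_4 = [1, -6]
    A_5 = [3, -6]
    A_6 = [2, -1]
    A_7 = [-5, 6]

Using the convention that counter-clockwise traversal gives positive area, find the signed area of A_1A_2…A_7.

Σ = (0) + (12) + (16) + (12) + (9) + (7) + (22) = 78
Signed area = Σ/2 = 39 (positive ⇒ counter-clockwise traversal).

39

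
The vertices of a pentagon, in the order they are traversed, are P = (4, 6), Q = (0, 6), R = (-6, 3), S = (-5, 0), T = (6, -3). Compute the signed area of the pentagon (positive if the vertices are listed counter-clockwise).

Apply the shoelace formula: 2A = Σ (x_i·y_{i+1} − x_{i+1}·y_i), indices taken mod 5.
Cross-terms: 24, 36, 15, 15, 48  ⇒  Σ = 138
Signed area = Σ/2 = 69 (positive ⇒ counter-clockwise traversal).

69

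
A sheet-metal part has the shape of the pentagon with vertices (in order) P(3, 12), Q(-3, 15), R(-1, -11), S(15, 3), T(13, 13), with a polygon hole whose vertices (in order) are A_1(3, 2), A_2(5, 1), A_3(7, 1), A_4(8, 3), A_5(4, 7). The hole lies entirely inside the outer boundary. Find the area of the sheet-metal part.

Outer boundary:
Σ = (81) + (48) + (162) + (156) + (117) = 564
Area = |Σ|/2 = 282.
Hole:
Apply Gauss's area formula: 2A = Σ (x_i·y_{i+1} − x_{i+1}·y_i), indices taken mod 5.
Σ = (-7) + (-2) + (13) + (44) + (-13) = 35
Area = |Σ|/2 = 17.5.
Net area = 282 − 17.5 = 264.5.

264.5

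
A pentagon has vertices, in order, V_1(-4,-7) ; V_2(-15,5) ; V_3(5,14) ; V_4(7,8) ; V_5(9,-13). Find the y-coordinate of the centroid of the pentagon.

Apply the surveyor's formula. First the cross-terms c_i = x_i·y_{i+1} − x_{i+1}·y_i:
  -125, -235, -58, -163, -115  ⇒  2A = -696, A = -348.
Then Σ (y_i + y_{i+1})·c_i = -2376, so ȳ = -2376 / (6·(-348)) = 33/29.

33/29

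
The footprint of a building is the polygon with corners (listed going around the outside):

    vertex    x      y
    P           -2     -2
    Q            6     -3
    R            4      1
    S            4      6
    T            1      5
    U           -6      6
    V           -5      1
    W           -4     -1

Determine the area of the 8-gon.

Apply the shoelace formula: 2A = Σ (x_i·y_{i+1} − x_{i+1}·y_i), indices taken mod 8.
P→Q: (-2)(-3) − (6)(-2) = 18
Q→R: (6)(1) − (4)(-3) = 18
R→S: (4)(6) − (4)(1) = 20
S→T: (4)(5) − (1)(6) = 14
T→U: (1)(6) − (-6)(5) = 36
U→V: (-6)(1) − (-5)(6) = 24
V→W: (-5)(-1) − (-4)(1) = 9
W→P: (-4)(-2) − (-2)(-1) = 6
Σ = 145
Area = |Σ|/2 = 72.5.

72.5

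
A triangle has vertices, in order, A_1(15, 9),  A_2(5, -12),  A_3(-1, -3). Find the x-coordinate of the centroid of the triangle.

19/3

Apply the shoelace formula. First the cross-terms c_i = x_i·y_{i+1} − x_{i+1}·y_i:
  -225, -27, 36  ⇒  2A = -216, A = -108.
Then Σ (x_i + x_{i+1})·c_i = -4104, so x̄ = -4104 / (6·(-108)) = 19/3.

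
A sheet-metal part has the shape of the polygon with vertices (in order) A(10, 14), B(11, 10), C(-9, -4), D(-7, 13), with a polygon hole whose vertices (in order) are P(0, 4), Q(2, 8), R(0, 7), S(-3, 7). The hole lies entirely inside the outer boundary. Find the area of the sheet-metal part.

183

Outer boundary:
Apply Gauss's area formula: 2A = Σ (x_i·y_{i+1} − x_{i+1}·y_i), indices taken mod 4.
Cross-terms: -54, 46, -145, -228  ⇒  Σ = -381
Area = |Σ|/2 = 190.5.
Hole:
Apply Gauss's area formula: 2A = Σ (x_i·y_{i+1} − x_{i+1}·y_i), indices taken mod 4.
Cross-terms: -8, 14, 21, -12  ⇒  Σ = 15
Area = |Σ|/2 = 7.5.
Net area = 190.5 − 7.5 = 183.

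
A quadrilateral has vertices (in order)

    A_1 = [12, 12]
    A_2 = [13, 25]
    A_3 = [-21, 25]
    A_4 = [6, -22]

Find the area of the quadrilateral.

821

Apply Gauss's area formula: 2A = Σ (x_i·y_{i+1} − x_{i+1}·y_i), indices taken mod 4.
Cross-terms: 144, 850, 312, 336  ⇒  Σ = 1642
Area = |Σ|/2 = 821.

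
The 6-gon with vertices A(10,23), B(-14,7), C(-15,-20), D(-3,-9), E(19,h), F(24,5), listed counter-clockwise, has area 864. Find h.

The doubled signed area Σ (x_i y_{i+1} − x_{i+1} y_i) is linear in h.
With h=0 it equals 1620; the coefficient of h is -27 (from the two edges through E).
So -27·h + 1620 = 2·864 = 1728 ⇒ h = -4.

-4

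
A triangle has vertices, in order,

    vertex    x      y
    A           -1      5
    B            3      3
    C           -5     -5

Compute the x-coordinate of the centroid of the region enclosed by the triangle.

-1

Apply Gauss's area formula. First the cross-terms c_i = x_i·y_{i+1} − x_{i+1}·y_i:
  -18, 0, -30  ⇒  2A = -48, A = -24.
Then Σ (x_i + x_{i+1})·c_i = 144, so x̄ = 144 / (6·(-24)) = -1.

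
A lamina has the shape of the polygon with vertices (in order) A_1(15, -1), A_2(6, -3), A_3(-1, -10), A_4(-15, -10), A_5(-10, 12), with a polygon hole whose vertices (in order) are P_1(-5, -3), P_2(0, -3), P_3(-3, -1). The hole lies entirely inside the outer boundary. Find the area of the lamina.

341

Outer boundary:
Apply the shoelace formula: 2A = Σ (x_i·y_{i+1} − x_{i+1}·y_i), indices taken mod 5.
Σ = (-39) + (-63) + (-140) + (-280) + (-170) = -692
Area = |Σ|/2 = 346.
Hole:
Σ = (15) + (-9) + (4) = 10
Area = |Σ|/2 = 5.
Net area = 346 − 5 = 341.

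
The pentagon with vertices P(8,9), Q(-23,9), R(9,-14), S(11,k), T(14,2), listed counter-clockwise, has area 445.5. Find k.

-17

Write out the shoelace sum; only the two edges meeting at S involve k:
2·Area = [(9·k − 11·(-14)) + (11·2 − 14·k)] + 630
       = -5·k + 806 = 891
⇒ k = -17.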